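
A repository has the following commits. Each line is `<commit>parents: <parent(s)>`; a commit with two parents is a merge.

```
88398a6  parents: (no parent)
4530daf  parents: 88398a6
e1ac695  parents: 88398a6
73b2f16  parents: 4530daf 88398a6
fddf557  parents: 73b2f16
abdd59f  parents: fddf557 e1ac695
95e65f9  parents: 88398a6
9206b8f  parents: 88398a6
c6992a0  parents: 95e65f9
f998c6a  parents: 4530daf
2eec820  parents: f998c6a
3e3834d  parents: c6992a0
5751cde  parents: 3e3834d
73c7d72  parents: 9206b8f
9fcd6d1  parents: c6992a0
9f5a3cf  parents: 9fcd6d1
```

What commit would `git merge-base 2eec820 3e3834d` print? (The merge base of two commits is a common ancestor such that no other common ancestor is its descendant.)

Ancestors of 2eec820: {2eec820, 4530daf, 88398a6, f998c6a}.
Ancestors of 3e3834d: {3e3834d, 88398a6, 95e65f9, c6992a0}.
Common ancestors: {88398a6}.
The only common ancestor is 88398a6, so it is the merge base.

88398a6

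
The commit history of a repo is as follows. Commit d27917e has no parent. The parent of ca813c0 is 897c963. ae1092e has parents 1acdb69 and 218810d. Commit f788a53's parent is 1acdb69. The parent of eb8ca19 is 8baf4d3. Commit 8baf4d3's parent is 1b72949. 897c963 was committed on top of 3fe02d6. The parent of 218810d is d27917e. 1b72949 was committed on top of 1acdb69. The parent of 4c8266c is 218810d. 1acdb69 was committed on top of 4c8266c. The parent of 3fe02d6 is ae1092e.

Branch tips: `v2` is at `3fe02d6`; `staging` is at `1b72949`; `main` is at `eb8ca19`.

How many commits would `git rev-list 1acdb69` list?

4

Walking parent pointers from 1acdb69: reachable set = {1acdb69, 218810d, 4c8266c, d27917e}.
That is 4 commits.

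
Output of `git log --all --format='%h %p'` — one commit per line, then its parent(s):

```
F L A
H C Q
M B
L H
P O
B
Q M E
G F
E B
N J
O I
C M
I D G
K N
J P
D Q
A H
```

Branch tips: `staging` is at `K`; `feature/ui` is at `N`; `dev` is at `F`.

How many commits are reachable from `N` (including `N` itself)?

16

Walking parent pointers from N: reachable set = {A, B, C, D, E, F, G, H, I, J, L, M, N, O, P, Q}.
That is 16 commits.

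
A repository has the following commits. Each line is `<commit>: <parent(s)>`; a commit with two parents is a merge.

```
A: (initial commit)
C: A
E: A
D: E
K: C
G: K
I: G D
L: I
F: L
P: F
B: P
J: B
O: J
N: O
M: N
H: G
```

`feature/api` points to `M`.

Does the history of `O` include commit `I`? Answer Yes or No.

Ancestors of O (commits reachable by following parents): {A, B, C, D, E, F, G, I, J, K, L, O, P}.
I is in that set, so it is an ancestor of O.

Yes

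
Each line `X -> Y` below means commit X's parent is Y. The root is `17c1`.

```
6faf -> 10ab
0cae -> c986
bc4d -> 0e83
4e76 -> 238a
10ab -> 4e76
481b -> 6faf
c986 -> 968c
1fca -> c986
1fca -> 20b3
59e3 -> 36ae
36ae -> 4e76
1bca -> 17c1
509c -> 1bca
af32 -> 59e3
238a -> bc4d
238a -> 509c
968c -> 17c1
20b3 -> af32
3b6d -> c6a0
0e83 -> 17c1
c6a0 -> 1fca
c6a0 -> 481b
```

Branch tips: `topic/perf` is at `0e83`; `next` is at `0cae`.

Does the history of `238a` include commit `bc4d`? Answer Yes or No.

Yes

Ancestors of 238a (commits reachable by following parents): {0e83, 17c1, 1bca, 238a, 509c, bc4d}.
bc4d is in that set, so it is an ancestor of 238a.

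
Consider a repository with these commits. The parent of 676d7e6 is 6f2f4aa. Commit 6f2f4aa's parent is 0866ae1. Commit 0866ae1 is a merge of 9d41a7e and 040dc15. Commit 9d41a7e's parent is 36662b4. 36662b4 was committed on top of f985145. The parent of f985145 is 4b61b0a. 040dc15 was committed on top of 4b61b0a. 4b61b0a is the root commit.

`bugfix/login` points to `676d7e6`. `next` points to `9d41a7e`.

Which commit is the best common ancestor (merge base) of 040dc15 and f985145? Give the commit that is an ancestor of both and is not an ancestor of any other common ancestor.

Ancestors of 040dc15: {040dc15, 4b61b0a}.
Ancestors of f985145: {4b61b0a, f985145}.
Common ancestors: {4b61b0a}.
The only common ancestor is 4b61b0a, so it is the merge base.

4b61b0a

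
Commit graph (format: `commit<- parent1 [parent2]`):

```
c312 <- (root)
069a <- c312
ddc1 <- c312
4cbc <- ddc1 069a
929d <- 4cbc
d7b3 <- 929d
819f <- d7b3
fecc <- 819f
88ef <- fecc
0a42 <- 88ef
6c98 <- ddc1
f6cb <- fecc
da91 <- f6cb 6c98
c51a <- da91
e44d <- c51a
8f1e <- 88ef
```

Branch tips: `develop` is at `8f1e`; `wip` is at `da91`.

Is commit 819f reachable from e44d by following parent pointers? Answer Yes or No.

Ancestors of e44d (commits reachable by following parents): {069a, 4cbc, 6c98, 819f, 929d, c312, c51a, d7b3, da91, ddc1, e44d, f6cb, fecc}.
819f is in that set, so it is an ancestor of e44d.

Yes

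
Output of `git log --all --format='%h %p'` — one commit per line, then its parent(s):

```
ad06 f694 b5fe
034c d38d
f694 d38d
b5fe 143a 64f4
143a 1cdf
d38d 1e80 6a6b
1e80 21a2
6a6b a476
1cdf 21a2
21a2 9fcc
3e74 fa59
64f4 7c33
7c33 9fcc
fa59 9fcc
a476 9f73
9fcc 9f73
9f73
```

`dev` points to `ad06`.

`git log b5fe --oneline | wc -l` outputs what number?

Walking parent pointers from b5fe: reachable set = {143a, 1cdf, 21a2, 64f4, 7c33, 9f73, 9fcc, b5fe}.
That is 8 commits.

8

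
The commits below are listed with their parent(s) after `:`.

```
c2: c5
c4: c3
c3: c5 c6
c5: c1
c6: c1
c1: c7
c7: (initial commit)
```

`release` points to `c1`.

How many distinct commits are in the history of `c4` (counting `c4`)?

Walking parent pointers from c4: reachable set = {c1, c3, c4, c5, c6, c7}.
That is 6 commits.

6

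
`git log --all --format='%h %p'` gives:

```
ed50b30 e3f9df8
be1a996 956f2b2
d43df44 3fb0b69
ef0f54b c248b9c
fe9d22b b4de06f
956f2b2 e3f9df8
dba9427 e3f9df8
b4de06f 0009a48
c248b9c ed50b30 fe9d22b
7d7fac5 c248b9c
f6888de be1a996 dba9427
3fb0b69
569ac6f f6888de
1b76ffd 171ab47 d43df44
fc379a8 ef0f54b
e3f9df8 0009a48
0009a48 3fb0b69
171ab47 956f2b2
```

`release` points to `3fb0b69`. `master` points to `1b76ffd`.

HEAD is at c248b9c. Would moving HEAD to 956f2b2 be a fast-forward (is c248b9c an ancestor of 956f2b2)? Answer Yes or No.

A fast-forward from c248b9c to 956f2b2 is possible iff c248b9c is an ancestor of 956f2b2.
Ancestors of 956f2b2: {0009a48, 3fb0b69, 956f2b2, e3f9df8}.
c248b9c is not among them, so fast-forward is not possible.

No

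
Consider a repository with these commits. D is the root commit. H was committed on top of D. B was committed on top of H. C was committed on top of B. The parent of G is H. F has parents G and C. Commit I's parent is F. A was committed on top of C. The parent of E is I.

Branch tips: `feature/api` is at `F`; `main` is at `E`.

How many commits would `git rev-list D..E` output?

Reachable from E: {B, C, D, E, F, G, H, I}.
Reachable from D: {D}.
In E's history but not D's: {B, C, E, F, G, H, I} — 7 commits.

7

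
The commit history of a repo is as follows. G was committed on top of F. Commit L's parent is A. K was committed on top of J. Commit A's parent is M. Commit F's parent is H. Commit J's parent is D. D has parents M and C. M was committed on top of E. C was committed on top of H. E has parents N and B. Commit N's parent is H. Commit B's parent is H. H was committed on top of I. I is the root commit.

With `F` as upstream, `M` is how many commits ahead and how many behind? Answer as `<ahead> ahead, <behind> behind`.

Reachable from M: {B, E, H, I, M, N}.
Reachable from F: {F, H, I}.
Only in M's history (ahead): {B, E, M, N} — 4.
Only in F's history (behind): {F} — 1.

4 ahead, 1 behind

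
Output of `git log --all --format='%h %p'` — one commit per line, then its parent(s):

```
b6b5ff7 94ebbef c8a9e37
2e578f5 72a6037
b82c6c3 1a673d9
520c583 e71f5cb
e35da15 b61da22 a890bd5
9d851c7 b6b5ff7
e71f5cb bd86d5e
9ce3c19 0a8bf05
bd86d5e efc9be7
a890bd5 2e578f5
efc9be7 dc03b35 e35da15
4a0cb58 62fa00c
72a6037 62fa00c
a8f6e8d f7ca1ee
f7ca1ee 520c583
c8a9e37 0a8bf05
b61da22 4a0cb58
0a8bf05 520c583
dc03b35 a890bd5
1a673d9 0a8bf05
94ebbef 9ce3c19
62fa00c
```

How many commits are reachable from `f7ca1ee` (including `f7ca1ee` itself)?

Walking parent pointers from f7ca1ee: reachable set = {2e578f5, 4a0cb58, 520c583, 62fa00c, 72a6037, a890bd5, b61da22, bd86d5e, dc03b35, e35da15, e71f5cb, efc9be7, f7ca1ee}.
That is 13 commits.

13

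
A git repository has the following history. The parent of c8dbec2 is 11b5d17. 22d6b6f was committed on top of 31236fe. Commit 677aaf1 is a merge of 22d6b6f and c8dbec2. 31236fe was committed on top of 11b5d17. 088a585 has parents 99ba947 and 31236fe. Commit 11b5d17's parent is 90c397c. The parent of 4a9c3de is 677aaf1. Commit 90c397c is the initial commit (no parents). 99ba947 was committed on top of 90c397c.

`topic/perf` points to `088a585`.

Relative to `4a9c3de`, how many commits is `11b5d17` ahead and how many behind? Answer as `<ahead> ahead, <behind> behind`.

Reachable from 11b5d17: {11b5d17, 90c397c}.
Reachable from 4a9c3de: {11b5d17, 22d6b6f, 31236fe, 4a9c3de, 677aaf1, 90c397c, c8dbec2}.
Only in 11b5d17's history (ahead): {} — 0.
Only in 4a9c3de's history (behind): {22d6b6f, 31236fe, 4a9c3de, 677aaf1, c8dbec2} — 5.

0 ahead, 5 behind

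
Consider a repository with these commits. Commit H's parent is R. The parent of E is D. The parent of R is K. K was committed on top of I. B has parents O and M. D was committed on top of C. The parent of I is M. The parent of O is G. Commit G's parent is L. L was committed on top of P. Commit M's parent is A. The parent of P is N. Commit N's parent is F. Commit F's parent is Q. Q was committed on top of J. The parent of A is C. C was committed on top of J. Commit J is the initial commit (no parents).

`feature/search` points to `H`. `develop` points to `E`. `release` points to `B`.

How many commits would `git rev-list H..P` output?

4

Reachable from P: {F, J, N, P, Q}.
Reachable from H: {A, C, H, I, J, K, M, R}.
In P's history but not H's: {F, N, P, Q} — 4 commits.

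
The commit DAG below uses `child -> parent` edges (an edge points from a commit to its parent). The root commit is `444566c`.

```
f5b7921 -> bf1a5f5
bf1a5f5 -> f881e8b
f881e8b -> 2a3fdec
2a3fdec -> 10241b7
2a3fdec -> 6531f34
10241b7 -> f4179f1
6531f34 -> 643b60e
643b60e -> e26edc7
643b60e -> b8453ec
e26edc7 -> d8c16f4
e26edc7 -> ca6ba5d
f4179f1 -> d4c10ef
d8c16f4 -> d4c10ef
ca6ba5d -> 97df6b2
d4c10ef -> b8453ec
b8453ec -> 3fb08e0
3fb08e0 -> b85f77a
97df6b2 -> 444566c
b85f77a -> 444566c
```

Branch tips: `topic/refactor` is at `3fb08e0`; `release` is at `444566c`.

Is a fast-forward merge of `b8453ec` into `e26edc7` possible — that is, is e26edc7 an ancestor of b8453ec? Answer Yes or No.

No

A fast-forward from e26edc7 to b8453ec is possible iff e26edc7 is an ancestor of b8453ec.
Ancestors of b8453ec: {3fb08e0, 444566c, b8453ec, b85f77a}.
e26edc7 is not among them, so fast-forward is not possible.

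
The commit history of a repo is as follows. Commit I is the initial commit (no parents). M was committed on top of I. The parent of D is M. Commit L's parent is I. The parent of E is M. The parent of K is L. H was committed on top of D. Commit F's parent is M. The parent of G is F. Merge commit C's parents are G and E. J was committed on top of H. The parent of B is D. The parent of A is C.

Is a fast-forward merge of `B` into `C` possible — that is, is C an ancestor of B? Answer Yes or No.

A fast-forward from C to B is possible iff C is an ancestor of B.
Ancestors of B: {B, D, I, M}.
C is not among them, so fast-forward is not possible.

No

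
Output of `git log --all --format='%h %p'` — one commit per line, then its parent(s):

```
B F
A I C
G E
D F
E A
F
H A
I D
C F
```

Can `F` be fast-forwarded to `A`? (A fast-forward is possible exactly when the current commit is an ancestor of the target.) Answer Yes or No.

A fast-forward from F to A is possible iff F is an ancestor of A.
Ancestors of A: {A, C, D, F, I}.
F is among them, so fast-forward is possible.

Yes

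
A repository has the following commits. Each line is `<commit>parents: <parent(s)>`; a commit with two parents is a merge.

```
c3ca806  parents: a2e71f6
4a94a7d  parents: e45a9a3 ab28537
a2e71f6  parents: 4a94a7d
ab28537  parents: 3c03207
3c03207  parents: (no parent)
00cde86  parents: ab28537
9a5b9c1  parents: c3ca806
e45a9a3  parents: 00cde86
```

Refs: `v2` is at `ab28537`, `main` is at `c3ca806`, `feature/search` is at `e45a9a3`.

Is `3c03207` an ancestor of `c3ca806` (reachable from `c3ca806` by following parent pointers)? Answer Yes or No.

Ancestors of c3ca806 (commits reachable by following parents): {00cde86, 3c03207, 4a94a7d, a2e71f6, ab28537, c3ca806, e45a9a3}.
3c03207 is in that set, so it is an ancestor of c3ca806.

Yes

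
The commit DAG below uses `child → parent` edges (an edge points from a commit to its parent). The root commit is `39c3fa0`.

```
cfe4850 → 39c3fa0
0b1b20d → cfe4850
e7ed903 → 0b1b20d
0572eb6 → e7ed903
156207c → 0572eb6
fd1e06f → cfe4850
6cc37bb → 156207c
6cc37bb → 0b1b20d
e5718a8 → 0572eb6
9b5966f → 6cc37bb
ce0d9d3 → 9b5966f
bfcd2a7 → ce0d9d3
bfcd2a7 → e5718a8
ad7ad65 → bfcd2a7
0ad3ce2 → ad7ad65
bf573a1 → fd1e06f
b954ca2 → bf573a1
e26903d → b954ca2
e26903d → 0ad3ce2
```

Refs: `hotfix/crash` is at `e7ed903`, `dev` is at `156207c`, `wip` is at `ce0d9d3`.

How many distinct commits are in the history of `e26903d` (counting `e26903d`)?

Walking parent pointers from e26903d: reachable set = {0572eb6, 0ad3ce2, 0b1b20d, 156207c, 39c3fa0, 6cc37bb, 9b5966f, ad7ad65, b954ca2, bf573a1, bfcd2a7, ce0d9d3, cfe4850, e26903d, e5718a8, e7ed903, fd1e06f}.
That is 17 commits.

17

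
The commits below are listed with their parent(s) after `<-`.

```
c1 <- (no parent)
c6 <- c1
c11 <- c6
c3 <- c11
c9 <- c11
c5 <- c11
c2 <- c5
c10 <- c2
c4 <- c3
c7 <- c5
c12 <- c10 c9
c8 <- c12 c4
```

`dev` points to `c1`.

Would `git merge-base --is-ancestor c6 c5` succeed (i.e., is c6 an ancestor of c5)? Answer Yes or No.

Ancestors of c5 (commits reachable by following parents): {c1, c11, c5, c6}.
c6 is in that set, so it is an ancestor of c5.

Yes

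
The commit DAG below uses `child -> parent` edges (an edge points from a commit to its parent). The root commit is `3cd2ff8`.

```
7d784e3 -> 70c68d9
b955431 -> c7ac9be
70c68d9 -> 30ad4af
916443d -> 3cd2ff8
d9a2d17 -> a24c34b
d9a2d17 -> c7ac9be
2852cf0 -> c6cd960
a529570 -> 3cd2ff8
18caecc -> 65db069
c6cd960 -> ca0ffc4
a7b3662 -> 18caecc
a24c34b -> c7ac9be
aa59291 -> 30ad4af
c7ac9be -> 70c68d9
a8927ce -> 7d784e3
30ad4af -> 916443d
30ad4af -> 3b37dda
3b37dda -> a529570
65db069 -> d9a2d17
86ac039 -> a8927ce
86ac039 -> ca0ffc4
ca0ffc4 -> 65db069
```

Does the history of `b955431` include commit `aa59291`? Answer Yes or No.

No

Ancestors of b955431: {30ad4af, 3b37dda, 3cd2ff8, 70c68d9, 916443d, a529570, b955431, c7ac9be}.
aa59291 is not in that set, so it is not an ancestor of b955431.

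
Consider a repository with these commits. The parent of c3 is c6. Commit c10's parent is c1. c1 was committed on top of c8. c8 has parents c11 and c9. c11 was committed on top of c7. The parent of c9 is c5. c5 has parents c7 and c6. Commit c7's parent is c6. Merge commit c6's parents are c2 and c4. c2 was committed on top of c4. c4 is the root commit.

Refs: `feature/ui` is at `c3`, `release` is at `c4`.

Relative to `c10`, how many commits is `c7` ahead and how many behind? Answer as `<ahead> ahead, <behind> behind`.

0 ahead, 6 behind

Reachable from c7: {c2, c4, c6, c7}.
Reachable from c10: {c1, c10, c11, c2, c4, c5, c6, c7, c8, c9}.
Only in c7's history (ahead): {} — 0.
Only in c10's history (behind): {c1, c10, c11, c5, c8, c9} — 6.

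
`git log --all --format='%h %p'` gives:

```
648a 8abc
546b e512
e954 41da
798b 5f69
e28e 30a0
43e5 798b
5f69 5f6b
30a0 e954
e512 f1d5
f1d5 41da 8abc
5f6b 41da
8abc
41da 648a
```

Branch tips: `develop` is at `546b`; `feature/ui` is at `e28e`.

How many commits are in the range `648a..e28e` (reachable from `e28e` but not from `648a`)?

Reachable from e28e: {30a0, 41da, 648a, 8abc, e28e, e954}.
Reachable from 648a: {648a, 8abc}.
In e28e's history but not 648a's: {30a0, 41da, e28e, e954} — 4 commits.

4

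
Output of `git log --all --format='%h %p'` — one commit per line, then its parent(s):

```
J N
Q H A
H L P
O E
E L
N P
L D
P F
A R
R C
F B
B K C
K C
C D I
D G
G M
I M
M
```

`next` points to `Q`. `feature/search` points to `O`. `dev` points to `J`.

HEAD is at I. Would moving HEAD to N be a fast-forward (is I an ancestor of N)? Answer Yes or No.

Yes

A fast-forward from I to N is possible iff I is an ancestor of N.
Ancestors of N: {B, C, D, F, G, I, K, M, N, P}.
I is among them, so fast-forward is possible.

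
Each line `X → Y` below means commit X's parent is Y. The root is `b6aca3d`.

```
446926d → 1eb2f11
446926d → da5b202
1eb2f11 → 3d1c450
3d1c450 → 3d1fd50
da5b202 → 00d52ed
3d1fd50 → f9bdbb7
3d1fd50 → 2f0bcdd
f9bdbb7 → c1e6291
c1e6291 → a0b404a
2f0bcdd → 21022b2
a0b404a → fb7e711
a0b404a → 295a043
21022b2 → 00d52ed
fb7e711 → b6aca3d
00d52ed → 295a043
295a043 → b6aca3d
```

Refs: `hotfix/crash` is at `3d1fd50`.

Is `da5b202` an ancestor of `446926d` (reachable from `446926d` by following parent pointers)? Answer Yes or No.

Ancestors of 446926d (commits reachable by following parents): {00d52ed, 1eb2f11, 21022b2, 295a043, 2f0bcdd, 3d1c450, 3d1fd50, 446926d, a0b404a, b6aca3d, c1e6291, da5b202, f9bdbb7, fb7e711}.
da5b202 is in that set, so it is an ancestor of 446926d.

Yes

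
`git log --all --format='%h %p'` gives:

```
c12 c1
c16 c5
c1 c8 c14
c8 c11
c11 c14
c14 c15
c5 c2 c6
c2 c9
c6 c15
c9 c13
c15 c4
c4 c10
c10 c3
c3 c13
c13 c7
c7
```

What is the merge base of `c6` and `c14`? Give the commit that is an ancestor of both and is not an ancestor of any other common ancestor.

Ancestors of c6: {c10, c13, c15, c3, c4, c6, c7}.
Ancestors of c14: {c10, c13, c14, c15, c3, c4, c7}.
Common ancestors: {c10, c13, c15, c3, c4, c7}.
Among these, c15 is not an ancestor of any other common ancestor — it is the merge base.

c15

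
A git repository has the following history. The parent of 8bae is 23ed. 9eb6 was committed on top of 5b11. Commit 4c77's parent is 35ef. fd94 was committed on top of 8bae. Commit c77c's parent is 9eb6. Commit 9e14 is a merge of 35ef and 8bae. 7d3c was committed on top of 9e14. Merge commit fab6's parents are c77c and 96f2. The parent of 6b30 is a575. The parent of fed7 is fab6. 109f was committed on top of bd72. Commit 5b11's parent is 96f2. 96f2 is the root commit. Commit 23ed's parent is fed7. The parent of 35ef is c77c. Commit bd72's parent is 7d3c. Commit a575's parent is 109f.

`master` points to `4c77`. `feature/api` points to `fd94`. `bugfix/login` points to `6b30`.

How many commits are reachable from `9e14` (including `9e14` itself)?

10

Walking parent pointers from 9e14: reachable set = {23ed, 35ef, 5b11, 8bae, 96f2, 9e14, 9eb6, c77c, fab6, fed7}.
That is 10 commits.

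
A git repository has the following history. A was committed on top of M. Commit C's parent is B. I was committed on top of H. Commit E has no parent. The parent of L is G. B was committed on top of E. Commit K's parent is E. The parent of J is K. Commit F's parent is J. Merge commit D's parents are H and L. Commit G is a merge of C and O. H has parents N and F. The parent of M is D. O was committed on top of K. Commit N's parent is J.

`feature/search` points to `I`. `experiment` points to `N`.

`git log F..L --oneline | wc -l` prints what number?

5

Reachable from L: {B, C, E, G, K, L, O}.
Reachable from F: {E, F, J, K}.
In L's history but not F's: {B, C, G, L, O} — 5 commits.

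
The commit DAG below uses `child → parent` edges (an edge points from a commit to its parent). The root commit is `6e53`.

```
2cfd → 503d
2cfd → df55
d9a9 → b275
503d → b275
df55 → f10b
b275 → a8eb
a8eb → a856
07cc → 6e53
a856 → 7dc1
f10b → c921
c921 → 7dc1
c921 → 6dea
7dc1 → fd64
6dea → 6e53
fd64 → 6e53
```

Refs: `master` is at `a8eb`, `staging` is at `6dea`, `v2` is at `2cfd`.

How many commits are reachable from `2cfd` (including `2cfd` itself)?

Walking parent pointers from 2cfd: reachable set = {2cfd, 503d, 6dea, 6e53, 7dc1, a856, a8eb, b275, c921, df55, f10b, fd64}.
That is 12 commits.

12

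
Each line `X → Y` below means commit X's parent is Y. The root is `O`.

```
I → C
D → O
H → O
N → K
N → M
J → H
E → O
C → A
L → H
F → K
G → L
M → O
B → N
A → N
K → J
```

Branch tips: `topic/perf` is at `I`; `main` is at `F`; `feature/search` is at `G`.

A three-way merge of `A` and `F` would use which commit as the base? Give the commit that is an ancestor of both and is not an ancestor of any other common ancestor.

Ancestors of A: {A, H, J, K, M, N, O}.
Ancestors of F: {F, H, J, K, O}.
Common ancestors: {H, J, K, O}.
Among these, K is not an ancestor of any other common ancestor — it is the merge base.

K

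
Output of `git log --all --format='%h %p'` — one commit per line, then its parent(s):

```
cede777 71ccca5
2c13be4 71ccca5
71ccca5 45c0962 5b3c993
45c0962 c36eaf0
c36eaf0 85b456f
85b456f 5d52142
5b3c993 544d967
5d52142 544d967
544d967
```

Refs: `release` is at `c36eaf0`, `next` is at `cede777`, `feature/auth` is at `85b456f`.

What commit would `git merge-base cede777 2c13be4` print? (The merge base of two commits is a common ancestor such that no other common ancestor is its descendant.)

Ancestors of cede777: {45c0962, 544d967, 5b3c993, 5d52142, 71ccca5, 85b456f, c36eaf0, cede777}.
Ancestors of 2c13be4: {2c13be4, 45c0962, 544d967, 5b3c993, 5d52142, 71ccca5, 85b456f, c36eaf0}.
Common ancestors: {45c0962, 544d967, 5b3c993, 5d52142, 71ccca5, 85b456f, c36eaf0}.
Among these, 71ccca5 is not an ancestor of any other common ancestor — it is the merge base.

71ccca5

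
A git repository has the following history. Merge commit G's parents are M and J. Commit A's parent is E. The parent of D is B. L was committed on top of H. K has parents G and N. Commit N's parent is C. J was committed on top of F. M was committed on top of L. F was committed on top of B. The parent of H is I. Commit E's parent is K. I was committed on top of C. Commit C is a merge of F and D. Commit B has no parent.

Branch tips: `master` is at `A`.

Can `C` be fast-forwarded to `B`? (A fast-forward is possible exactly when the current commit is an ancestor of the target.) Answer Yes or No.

A fast-forward from C to B is possible iff C is an ancestor of B.
Ancestors of B: {B}.
C is not among them, so fast-forward is not possible.

No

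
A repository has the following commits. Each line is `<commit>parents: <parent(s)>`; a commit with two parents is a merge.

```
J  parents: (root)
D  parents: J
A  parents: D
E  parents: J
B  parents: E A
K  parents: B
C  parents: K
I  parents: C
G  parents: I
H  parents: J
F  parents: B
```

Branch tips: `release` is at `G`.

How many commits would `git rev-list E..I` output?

Reachable from I: {A, B, C, D, E, I, J, K}.
Reachable from E: {E, J}.
In I's history but not E's: {A, B, C, D, I, K} — 6 commits.

6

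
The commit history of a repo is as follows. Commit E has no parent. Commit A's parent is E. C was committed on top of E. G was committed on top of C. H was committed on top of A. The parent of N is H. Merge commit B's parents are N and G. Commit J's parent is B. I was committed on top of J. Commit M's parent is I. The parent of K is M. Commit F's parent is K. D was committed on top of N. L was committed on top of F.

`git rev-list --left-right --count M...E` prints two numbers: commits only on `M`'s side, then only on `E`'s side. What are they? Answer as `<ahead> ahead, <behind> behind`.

9 ahead, 0 behind

Reachable from M: {A, B, C, E, G, H, I, J, M, N}.
Reachable from E: {E}.
Only in M's history (ahead): {A, B, C, G, H, I, J, M, N} — 9.
Only in E's history (behind): {} — 0.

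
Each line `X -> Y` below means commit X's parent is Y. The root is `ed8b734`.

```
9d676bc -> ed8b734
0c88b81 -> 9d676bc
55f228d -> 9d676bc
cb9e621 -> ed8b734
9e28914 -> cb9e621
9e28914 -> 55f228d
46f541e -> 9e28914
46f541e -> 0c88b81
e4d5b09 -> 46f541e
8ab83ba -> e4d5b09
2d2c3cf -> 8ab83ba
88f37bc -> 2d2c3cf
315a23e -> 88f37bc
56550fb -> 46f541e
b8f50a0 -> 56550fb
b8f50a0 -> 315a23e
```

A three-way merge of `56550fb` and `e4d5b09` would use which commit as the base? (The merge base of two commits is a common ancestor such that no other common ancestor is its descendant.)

Ancestors of 56550fb: {0c88b81, 46f541e, 55f228d, 56550fb, 9d676bc, 9e28914, cb9e621, ed8b734}.
Ancestors of e4d5b09: {0c88b81, 46f541e, 55f228d, 9d676bc, 9e28914, cb9e621, e4d5b09, ed8b734}.
Common ancestors: {0c88b81, 46f541e, 55f228d, 9d676bc, 9e28914, cb9e621, ed8b734}.
Among these, 46f541e is not an ancestor of any other common ancestor — it is the merge base.

46f541e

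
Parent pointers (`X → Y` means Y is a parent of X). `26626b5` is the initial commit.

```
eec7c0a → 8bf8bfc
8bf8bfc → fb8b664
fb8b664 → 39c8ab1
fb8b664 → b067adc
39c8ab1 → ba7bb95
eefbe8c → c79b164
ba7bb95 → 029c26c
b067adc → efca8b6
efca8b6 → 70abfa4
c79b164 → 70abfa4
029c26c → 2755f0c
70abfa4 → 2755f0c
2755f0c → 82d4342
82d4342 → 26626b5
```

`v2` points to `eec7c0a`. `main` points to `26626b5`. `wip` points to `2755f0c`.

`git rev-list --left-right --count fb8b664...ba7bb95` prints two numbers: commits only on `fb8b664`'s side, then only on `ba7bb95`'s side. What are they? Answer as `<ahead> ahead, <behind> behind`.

5 ahead, 0 behind

Reachable from fb8b664: {029c26c, 26626b5, 2755f0c, 39c8ab1, 70abfa4, 82d4342, b067adc, ba7bb95, efca8b6, fb8b664}.
Reachable from ba7bb95: {029c26c, 26626b5, 2755f0c, 82d4342, ba7bb95}.
Only in fb8b664's history (ahead): {39c8ab1, 70abfa4, b067adc, efca8b6, fb8b664} — 5.
Only in ba7bb95's history (behind): {} — 0.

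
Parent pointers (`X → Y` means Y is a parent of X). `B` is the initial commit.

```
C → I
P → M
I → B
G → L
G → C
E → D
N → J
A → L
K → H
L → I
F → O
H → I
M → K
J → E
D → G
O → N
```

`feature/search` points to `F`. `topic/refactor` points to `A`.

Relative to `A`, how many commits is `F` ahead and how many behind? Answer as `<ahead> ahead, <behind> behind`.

Reachable from F: {B, C, D, E, F, G, I, J, L, N, O}.
Reachable from A: {A, B, I, L}.
Only in F's history (ahead): {C, D, E, F, G, J, N, O} — 8.
Only in A's history (behind): {A} — 1.

8 ahead, 1 behind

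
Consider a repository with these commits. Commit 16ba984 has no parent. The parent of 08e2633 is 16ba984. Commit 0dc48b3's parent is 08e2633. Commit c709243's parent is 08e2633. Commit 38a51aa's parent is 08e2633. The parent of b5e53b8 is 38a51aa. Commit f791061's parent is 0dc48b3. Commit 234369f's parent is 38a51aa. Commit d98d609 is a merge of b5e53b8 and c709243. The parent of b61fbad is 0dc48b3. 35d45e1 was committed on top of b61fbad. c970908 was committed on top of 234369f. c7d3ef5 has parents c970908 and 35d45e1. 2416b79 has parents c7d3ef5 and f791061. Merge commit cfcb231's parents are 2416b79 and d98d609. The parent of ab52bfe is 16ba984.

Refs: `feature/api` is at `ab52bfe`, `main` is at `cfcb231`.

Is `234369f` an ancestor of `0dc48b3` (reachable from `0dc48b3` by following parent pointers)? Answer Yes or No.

No

Ancestors of 0dc48b3: {08e2633, 0dc48b3, 16ba984}.
234369f is not in that set, so it is not an ancestor of 0dc48b3.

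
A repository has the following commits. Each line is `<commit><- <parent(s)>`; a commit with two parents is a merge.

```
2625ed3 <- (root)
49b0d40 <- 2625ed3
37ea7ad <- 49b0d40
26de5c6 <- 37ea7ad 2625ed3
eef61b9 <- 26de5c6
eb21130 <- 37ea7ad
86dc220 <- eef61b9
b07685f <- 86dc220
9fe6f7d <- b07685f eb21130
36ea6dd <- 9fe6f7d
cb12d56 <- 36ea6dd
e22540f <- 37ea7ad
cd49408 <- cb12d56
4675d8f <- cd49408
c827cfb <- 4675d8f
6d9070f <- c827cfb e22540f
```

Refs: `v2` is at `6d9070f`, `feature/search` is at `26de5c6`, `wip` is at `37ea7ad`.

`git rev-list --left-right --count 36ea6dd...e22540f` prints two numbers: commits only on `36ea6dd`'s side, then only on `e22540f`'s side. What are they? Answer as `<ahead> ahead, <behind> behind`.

7 ahead, 1 behind

Reachable from 36ea6dd: {2625ed3, 26de5c6, 36ea6dd, 37ea7ad, 49b0d40, 86dc220, 9fe6f7d, b07685f, eb21130, eef61b9}.
Reachable from e22540f: {2625ed3, 37ea7ad, 49b0d40, e22540f}.
Only in 36ea6dd's history (ahead): {26de5c6, 36ea6dd, 86dc220, 9fe6f7d, b07685f, eb21130, eef61b9} — 7.
Only in e22540f's history (behind): {e22540f} — 1.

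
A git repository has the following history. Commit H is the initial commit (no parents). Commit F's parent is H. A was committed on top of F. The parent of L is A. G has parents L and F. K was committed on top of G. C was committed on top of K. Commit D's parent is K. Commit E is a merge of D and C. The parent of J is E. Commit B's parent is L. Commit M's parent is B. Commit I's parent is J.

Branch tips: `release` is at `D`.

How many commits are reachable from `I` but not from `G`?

6

Reachable from I: {A, C, D, E, F, G, H, I, J, K, L}.
Reachable from G: {A, F, G, H, L}.
In I's history but not G's: {C, D, E, I, J, K} — 6 commits.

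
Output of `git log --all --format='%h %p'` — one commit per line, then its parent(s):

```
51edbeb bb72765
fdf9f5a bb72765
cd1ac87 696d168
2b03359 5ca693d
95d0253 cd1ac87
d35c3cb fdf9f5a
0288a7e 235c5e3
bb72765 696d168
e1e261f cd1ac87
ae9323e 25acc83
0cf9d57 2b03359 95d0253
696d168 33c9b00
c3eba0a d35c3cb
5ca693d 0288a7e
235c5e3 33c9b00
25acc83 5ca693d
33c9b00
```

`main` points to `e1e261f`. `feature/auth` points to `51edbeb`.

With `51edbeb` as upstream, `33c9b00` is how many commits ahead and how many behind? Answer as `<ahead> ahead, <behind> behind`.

0 ahead, 3 behind

Reachable from 33c9b00: {33c9b00}.
Reachable from 51edbeb: {33c9b00, 51edbeb, 696d168, bb72765}.
Only in 33c9b00's history (ahead): {} — 0.
Only in 51edbeb's history (behind): {51edbeb, 696d168, bb72765} — 3.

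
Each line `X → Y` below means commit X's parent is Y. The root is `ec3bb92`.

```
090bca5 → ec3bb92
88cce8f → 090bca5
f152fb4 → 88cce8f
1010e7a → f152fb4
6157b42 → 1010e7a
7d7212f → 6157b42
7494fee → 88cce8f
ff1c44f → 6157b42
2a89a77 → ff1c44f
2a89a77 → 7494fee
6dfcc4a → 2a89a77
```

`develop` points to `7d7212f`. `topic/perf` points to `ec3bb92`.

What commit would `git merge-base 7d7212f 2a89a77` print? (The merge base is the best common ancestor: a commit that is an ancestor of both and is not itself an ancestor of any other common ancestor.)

Ancestors of 7d7212f: {090bca5, 1010e7a, 6157b42, 7d7212f, 88cce8f, ec3bb92, f152fb4}.
Ancestors of 2a89a77: {090bca5, 1010e7a, 2a89a77, 6157b42, 7494fee, 88cce8f, ec3bb92, f152fb4, ff1c44f}.
Common ancestors: {090bca5, 1010e7a, 6157b42, 88cce8f, ec3bb92, f152fb4}.
Among these, 6157b42 is not an ancestor of any other common ancestor — it is the merge base.

6157b42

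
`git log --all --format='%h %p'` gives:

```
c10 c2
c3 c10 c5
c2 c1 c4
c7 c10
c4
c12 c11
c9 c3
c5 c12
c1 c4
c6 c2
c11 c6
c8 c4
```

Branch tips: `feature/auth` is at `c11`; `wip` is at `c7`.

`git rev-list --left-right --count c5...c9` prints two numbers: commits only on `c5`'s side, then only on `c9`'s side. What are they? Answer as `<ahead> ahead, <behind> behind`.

Reachable from c5: {c1, c11, c12, c2, c4, c5, c6}.
Reachable from c9: {c1, c10, c11, c12, c2, c3, c4, c5, c6, c9}.
Only in c5's history (ahead): {} — 0.
Only in c9's history (behind): {c10, c3, c9} — 3.

0 ahead, 3 behind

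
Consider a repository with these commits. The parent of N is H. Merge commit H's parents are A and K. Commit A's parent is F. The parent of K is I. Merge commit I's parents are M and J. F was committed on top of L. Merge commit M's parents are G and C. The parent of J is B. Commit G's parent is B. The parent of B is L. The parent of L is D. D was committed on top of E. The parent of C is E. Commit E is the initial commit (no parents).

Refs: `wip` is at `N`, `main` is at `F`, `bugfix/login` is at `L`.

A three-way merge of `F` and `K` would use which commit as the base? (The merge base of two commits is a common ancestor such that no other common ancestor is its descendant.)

L

Ancestors of F: {D, E, F, L}.
Ancestors of K: {B, C, D, E, G, I, J, K, L, M}.
Common ancestors: {D, E, L}.
Among these, L is not an ancestor of any other common ancestor — it is the merge base.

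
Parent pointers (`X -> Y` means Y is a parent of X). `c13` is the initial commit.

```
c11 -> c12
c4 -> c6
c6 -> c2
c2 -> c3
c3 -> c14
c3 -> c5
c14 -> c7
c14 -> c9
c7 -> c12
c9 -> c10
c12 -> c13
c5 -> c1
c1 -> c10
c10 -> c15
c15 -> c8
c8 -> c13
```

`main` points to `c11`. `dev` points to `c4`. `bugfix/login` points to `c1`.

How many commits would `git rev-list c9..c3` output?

Reachable from c3: {c1, c10, c12, c13, c14, c15, c3, c5, c7, c8, c9}.
Reachable from c9: {c10, c13, c15, c8, c9}.
In c3's history but not c9's: {c1, c12, c14, c3, c5, c7} — 6 commits.

6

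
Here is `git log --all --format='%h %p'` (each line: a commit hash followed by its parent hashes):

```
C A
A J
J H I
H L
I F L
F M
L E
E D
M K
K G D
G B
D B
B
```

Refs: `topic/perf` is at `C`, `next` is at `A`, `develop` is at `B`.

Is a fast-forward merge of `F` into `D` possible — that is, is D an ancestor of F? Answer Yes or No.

Yes

A fast-forward from D to F is possible iff D is an ancestor of F.
Ancestors of F: {B, D, F, G, K, M}.
D is among them, so fast-forward is possible.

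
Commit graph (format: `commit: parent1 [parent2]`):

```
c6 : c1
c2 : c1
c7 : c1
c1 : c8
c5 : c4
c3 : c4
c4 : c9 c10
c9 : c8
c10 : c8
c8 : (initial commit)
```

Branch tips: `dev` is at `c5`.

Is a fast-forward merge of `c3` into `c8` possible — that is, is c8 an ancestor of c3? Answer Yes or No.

A fast-forward from c8 to c3 is possible iff c8 is an ancestor of c3.
Ancestors of c3: {c10, c3, c4, c8, c9}.
c8 is among them, so fast-forward is possible.

Yes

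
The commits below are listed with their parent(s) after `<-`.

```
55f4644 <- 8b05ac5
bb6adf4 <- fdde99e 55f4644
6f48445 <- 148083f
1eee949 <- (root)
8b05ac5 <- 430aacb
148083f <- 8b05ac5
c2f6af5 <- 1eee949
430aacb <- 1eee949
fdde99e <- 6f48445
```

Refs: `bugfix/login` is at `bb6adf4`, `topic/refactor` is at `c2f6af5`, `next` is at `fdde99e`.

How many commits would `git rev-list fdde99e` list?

Walking parent pointers from fdde99e: reachable set = {148083f, 1eee949, 430aacb, 6f48445, 8b05ac5, fdde99e}.
That is 6 commits.

6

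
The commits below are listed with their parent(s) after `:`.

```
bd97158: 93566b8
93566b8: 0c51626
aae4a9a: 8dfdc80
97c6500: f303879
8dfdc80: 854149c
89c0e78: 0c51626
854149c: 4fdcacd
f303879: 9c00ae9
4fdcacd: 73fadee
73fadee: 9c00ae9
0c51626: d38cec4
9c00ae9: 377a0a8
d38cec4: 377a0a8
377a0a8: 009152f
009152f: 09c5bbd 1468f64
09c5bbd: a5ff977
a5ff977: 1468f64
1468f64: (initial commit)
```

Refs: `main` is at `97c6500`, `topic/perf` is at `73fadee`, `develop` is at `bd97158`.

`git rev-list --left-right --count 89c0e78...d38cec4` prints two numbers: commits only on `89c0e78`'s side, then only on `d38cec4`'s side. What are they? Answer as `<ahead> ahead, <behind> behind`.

Reachable from 89c0e78: {009152f, 09c5bbd, 0c51626, 1468f64, 377a0a8, 89c0e78, a5ff977, d38cec4}.
Reachable from d38cec4: {009152f, 09c5bbd, 1468f64, 377a0a8, a5ff977, d38cec4}.
Only in 89c0e78's history (ahead): {0c51626, 89c0e78} — 2.
Only in d38cec4's history (behind): {} — 0.

2 ahead, 0 behind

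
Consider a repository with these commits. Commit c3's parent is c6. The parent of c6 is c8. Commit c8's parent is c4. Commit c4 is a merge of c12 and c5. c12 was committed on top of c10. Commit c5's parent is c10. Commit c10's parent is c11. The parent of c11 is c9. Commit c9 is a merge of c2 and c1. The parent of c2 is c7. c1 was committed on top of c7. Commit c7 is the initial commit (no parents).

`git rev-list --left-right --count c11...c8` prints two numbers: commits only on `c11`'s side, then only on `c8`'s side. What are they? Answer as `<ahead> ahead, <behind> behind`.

0 ahead, 5 behind

Reachable from c11: {c1, c11, c2, c7, c9}.
Reachable from c8: {c1, c10, c11, c12, c2, c4, c5, c7, c8, c9}.
Only in c11's history (ahead): {} — 0.
Only in c8's history (behind): {c10, c12, c4, c5, c8} — 5.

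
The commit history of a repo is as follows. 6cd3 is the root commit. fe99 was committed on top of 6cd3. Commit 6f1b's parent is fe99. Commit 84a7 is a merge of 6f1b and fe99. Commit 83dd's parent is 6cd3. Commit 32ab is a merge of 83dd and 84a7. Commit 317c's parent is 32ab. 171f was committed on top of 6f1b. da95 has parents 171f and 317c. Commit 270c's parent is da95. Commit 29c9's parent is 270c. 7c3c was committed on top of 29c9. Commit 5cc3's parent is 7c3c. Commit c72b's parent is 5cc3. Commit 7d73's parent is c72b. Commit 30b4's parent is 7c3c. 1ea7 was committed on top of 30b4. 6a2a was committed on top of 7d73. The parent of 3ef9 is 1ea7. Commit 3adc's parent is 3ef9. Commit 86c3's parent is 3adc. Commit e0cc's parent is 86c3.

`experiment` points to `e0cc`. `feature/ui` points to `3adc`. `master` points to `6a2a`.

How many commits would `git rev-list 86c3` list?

Walking parent pointers from 86c3: reachable set = {171f, 1ea7, 270c, 29c9, 30b4, 317c, 32ab, 3adc, 3ef9, 6cd3, 6f1b, 7c3c, 83dd, 84a7, 86c3, da95, fe99}.
That is 17 commits.

17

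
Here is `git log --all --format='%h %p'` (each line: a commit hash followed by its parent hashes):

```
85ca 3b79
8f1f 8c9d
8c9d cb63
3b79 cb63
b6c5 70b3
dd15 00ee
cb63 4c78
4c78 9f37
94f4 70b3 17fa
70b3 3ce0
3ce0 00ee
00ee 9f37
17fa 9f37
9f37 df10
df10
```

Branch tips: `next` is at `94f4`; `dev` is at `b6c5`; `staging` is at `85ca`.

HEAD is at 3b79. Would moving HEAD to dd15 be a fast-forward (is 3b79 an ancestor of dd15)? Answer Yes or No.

No

A fast-forward from 3b79 to dd15 is possible iff 3b79 is an ancestor of dd15.
Ancestors of dd15: {00ee, 9f37, dd15, df10}.
3b79 is not among them, so fast-forward is not possible.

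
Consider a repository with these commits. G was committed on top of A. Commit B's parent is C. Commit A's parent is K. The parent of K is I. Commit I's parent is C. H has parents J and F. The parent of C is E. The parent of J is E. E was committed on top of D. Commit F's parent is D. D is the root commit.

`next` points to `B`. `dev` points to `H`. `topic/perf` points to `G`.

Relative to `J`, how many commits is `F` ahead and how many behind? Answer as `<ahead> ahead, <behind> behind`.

Reachable from F: {D, F}.
Reachable from J: {D, E, J}.
Only in F's history (ahead): {F} — 1.
Only in J's history (behind): {E, J} — 2.

1 ahead, 2 behind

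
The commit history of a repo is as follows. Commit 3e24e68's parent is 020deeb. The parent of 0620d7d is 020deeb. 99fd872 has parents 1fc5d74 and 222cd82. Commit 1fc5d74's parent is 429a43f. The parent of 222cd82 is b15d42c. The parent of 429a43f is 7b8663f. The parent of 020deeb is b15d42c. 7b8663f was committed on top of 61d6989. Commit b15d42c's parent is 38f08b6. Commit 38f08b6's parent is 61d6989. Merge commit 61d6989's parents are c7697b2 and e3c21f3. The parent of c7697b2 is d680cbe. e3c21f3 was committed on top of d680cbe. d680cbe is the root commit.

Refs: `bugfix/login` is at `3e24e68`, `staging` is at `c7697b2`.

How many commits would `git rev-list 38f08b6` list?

Walking parent pointers from 38f08b6: reachable set = {38f08b6, 61d6989, c7697b2, d680cbe, e3c21f3}.
That is 5 commits.

5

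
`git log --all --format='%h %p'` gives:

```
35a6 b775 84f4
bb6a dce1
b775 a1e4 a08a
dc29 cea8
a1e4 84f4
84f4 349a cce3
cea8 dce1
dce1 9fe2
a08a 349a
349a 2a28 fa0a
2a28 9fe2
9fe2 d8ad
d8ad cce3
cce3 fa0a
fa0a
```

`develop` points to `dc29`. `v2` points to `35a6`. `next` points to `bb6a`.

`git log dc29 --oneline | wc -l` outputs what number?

Walking parent pointers from dc29: reachable set = {9fe2, cce3, cea8, d8ad, dc29, dce1, fa0a}.
That is 7 commits.

7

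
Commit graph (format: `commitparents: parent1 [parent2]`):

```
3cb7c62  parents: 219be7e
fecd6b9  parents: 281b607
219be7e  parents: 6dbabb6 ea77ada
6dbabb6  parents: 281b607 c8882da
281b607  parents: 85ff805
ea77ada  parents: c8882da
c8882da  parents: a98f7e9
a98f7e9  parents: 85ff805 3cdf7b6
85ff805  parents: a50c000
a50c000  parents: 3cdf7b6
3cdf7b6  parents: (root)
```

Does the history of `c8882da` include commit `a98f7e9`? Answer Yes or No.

Yes

Ancestors of c8882da (commits reachable by following parents): {3cdf7b6, 85ff805, a50c000, a98f7e9, c8882da}.
a98f7e9 is in that set, so it is an ancestor of c8882da.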